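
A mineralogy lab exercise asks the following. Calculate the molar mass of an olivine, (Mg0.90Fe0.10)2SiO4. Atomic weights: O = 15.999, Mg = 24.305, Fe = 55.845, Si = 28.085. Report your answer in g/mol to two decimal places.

M = 1.80*24.305 + 0.20*55.845 + 1*28.085 + 4*15.999

147.00 g/mol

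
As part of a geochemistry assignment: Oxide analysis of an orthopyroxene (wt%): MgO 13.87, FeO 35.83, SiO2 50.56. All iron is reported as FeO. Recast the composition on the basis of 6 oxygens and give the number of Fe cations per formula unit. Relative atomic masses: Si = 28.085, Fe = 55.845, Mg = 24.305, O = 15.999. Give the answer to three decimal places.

MgO: 13.87/40.304 = 0.34413 mol → 0.34413 mol Mg, 0.34413 mol O.
FeO: 35.83/71.844 = 0.49872 mol → 0.49872 mol Fe, 0.49872 mol O.
SiO2: 50.56/60.083 = 0.84150 mol → 0.84150 mol Si, 1.68300 mol O.
Total oxygen = 2.52585 mol. Normalization factor = 6/2.52585 = 2.37544.
Fe per 6 O = 0.49872 × 2.37544 = 1.185.

1.185 Fe apfu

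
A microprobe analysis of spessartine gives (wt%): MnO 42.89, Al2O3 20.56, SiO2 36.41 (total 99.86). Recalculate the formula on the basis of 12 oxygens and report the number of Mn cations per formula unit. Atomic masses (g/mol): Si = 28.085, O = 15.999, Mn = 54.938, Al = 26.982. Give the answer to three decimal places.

2.996 Mn apfu

MnO (M=70.937): mol = 0.60462; Mn = 0.60462, O = 0.60462.
Al2O3 (M=101.961): mol = 0.20165; Al = 0.40330, O = 0.60495.
SiO2 (M=60.083): mol = 0.60600; Si = 0.60600, O = 1.21200.
ΣO = 2.42157; factor = 12/ΣO = 4.95546.
Mn apfu = 0.60462 × 4.95546 = 2.996.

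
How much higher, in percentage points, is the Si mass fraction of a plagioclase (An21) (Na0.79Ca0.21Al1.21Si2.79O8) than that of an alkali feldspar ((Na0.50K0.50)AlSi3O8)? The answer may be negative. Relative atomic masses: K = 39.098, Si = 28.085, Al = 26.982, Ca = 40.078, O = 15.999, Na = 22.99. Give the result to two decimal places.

-1.67 percentage points

Si in Na0.79Ca0.21Al1.21Si2.79O8: molar mass 265.576 g/mol; 2.79×28.085 = 78.357 g → 29.50 wt%.
Si in (Na0.50K0.50)AlSi3O8: molar mass 270.273 g/mol; 3×28.085 = 84.255 g → 31.17 wt%.
Difference = 29.50 − 31.17 = -1.67 percentage points.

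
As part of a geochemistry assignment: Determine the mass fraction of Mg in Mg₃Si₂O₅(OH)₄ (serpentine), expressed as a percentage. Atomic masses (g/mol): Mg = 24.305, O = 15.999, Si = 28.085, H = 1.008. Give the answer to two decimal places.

26.31 wt%

Molar mass of Mg₃Si₂O₅(OH)₄: 3×24.305 + 2×28.085 + 9×15.999 + 4×1.008 = 277.108 g/mol.
Mass of Mg per formula unit: 3 × 24.305 = 72.915 g.
Weight fraction Mg = 72.915 / 277.108 = 0.2631.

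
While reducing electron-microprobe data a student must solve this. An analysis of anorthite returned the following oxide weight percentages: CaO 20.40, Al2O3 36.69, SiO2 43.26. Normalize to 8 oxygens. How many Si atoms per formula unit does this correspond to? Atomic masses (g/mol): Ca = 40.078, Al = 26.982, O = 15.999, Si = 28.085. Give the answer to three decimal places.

20.40 wt% CaO ÷ 56.077 g/mol = 0.36379 mol, giving 0.36379 Ca and 0.36379 O.
36.69 wt% Al2O3 ÷ 101.961 g/mol = 0.35984 mol, giving 0.71968 Al and 1.07952 O.
43.26 wt% SiO2 ÷ 60.083 g/mol = 0.72000 mol, giving 0.72000 Si and 1.44000 O.
Oxygen sums to 2.88331; scaling by 8/2.88331 = 2.77459 puts the formula on 8 O.
Si: 0.72000 × 2.77459 = 1.998 atoms per formula unit.

1.998 Si apfu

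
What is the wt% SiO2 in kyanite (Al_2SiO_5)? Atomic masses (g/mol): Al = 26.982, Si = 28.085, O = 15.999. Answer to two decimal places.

Molar mass of Al_2SiO_5 = 2*26.982 + 1*28.085 + 5*15.999 = 162.044 g/mol.
Each formula unit contains 1 Si, equivalent to 1/1 = 1.0000 mol SiO2.
M(SiO2) = 1×28.085 + 2×15.999 = 60.083 g/mol.
Mass of SiO2 per formula unit = 1.0000 × 60.083 = 60.083 g.
SiO2 wt% = 60.083 / 162.044 × 100 = 37.08%.

37.08 wt%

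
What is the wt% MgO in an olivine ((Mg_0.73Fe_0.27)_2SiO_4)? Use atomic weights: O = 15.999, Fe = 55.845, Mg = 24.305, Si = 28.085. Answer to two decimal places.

Molar mass of (Mg_0.73Fe_0.27)_2SiO_4 = 1.46×24.305 + 0.54×55.845 + 1×28.085 + 4×15.999 = 157.723 g/mol.
Each formula unit contains 1.46 Mg, equivalent to 1.46/1 = 1.4600 mol MgO.
M(MgO) = 1×24.305 + 1×15.999 = 40.304 g/mol.
Mass of MgO per formula unit = 1.4600 × 40.304 = 58.844 g.
MgO wt% = 58.844 / 157.723 × 100 = 37.31%.

37.31 wt%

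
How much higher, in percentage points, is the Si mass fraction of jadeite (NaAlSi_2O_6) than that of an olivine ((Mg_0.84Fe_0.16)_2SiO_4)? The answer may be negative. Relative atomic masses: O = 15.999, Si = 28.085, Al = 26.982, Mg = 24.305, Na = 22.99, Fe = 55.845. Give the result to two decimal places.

9.16 percentage points

M(NaAlSi_2O_6) = 202.136 g/mol, so wt% Si = 56.170/202.136 × 100 = 27.79%.
M((Mg_0.84Fe_0.16)_2SiO_4) = 150.784 g/mol, so wt% Si = 28.085/150.784 × 100 = 18.63%.
27.79 − 18.63 = 9.16 pp.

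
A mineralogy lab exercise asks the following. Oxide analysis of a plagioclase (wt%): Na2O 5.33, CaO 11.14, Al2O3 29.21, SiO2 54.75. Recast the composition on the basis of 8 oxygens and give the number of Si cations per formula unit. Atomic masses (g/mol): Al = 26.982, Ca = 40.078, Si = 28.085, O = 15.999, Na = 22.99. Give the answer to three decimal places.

5.33 wt% Na2O ÷ 61.979 g/mol = 0.08600 mol, giving 0.17200 Na and 0.08600 O.
11.14 wt% CaO ÷ 56.077 g/mol = 0.19866 mol, giving 0.19866 Ca and 0.19866 O.
29.21 wt% Al2O3 ÷ 101.961 g/mol = 0.28648 mol, giving 0.57296 Al and 0.85944 O.
54.75 wt% SiO2 ÷ 60.083 g/mol = 0.91124 mol, giving 0.91124 Si and 1.82248 O.
Oxygen sums to 2.96658; scaling by 8/2.96658 = 2.69671 puts the formula on 8 O.
Si: 0.91124 × 2.69671 = 2.457 atoms per formula unit.

2.457 Si apfu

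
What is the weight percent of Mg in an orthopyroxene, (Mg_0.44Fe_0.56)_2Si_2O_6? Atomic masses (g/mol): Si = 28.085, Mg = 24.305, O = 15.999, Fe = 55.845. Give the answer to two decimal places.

Formula mass = 0.88×24.305 + 1.12×55.845 + 2×28.085 + 6×15.999 = 236.099 g/mol, of which 21.388 g is Mg.
So Mg makes up 21.388/236.099 = 0.0906 of the mass, i.e. 9.06%.

9.06 weight percent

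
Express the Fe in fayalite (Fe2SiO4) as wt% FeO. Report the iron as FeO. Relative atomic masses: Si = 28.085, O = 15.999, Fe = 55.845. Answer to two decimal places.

70.51 wt%

Formula mass = 203.771 g/mol.
2 Fe → 2.0000 mol FeO per formula unit; M(FeO) = 71.844, so FeO mass = 143.688 g.
143.688/203.771 × 100 = 70.51 wt%.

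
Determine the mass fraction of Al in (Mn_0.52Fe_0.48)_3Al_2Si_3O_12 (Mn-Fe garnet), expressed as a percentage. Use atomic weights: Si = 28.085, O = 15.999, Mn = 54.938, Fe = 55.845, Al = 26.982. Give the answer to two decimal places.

10.87 mass %

Molar mass of (Mn_0.52Fe_0.48)_3Al_2Si_3O_12: 1.56*54.938 + 1.44*55.845 + 2*26.982 + 3*28.085 + 12*15.999 = 496.327 g/mol.
Mass of Al per formula unit: 2 × 26.982 = 53.964 g.
Weight fraction Al = 53.964 / 496.327 = 0.1087.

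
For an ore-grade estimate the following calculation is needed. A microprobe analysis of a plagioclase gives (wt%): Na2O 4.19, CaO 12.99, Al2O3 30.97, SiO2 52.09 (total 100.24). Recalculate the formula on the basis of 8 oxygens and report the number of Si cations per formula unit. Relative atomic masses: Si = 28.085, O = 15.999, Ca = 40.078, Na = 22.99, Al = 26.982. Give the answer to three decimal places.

2.356 Si apfu

Na2O: 4.19/61.979 = 0.06760 mol → 0.13520 mol Na, 0.06760 mol O.
CaO: 12.99/56.077 = 0.23165 mol → 0.23165 mol Ca, 0.23165 mol O.
Al2O3: 30.97/101.961 = 0.30374 mol → 0.60748 mol Al, 0.91122 mol O.
SiO2: 52.09/60.083 = 0.86697 mol → 0.86697 mol Si, 1.73394 mol O.
Total oxygen = 2.94441 mol. Normalization factor = 8/2.94441 = 2.71701.
Si per 8 O = 0.86697 × 2.71701 = 2.356.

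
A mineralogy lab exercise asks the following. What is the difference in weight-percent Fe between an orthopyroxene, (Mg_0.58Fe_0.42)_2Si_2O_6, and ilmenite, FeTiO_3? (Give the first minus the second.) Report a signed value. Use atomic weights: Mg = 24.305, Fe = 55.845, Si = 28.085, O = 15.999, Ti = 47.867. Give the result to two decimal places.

-16.17 percentage points

Fe in (Mg_0.58Fe_0.42)_2Si_2O_6: molar mass 227.268 g/mol; 0.84×55.845 = 46.910 g → 20.64 wt%.
Fe in FeTiO_3: molar mass 151.709 g/mol; 1×55.845 = 55.845 g → 36.81 wt%.
Difference = 20.64 − 36.81 = -16.17 percentage points.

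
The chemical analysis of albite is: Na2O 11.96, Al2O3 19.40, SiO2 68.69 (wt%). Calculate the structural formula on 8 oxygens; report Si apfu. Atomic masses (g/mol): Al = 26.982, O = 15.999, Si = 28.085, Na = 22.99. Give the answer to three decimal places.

Na2O (M=61.979): mol = 0.19297; Na = 0.38594, O = 0.19297.
Al2O3 (M=101.961): mol = 0.19027; Al = 0.38054, O = 0.57081.
SiO2 (M=60.083): mol = 1.14325; Si = 1.14325, O = 2.28650.
ΣO = 3.05028; factor = 8/ΣO = 2.62271.
Si apfu = 1.14325 × 2.62271 = 2.998.

2.998 Si apfu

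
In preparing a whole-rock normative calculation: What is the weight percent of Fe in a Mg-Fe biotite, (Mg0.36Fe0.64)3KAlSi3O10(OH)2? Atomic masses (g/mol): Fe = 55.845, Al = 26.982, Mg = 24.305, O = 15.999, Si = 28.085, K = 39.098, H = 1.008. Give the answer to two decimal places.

Molar mass of (Mg0.36Fe0.64)3KAlSi3O10(OH)2: 1.08*24.305 + 1.92*55.845 + 1*39.098 + 1*26.982 + 3*28.085 + 12*15.999 + 2*1.008 = 477.811 g/mol.
Mass of Fe per formula unit: 1.92 × 55.845 = 107.222 g.
Weight fraction Fe = 107.222 / 477.811 = 0.2244.

22.44 weight percent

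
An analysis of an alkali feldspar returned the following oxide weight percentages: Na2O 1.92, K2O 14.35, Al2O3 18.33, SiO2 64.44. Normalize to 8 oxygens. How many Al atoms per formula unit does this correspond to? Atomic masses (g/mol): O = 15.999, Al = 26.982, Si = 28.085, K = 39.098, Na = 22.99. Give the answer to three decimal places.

Na2O (M=61.979): mol = 0.03098; Na = 0.06196, O = 0.03098.
K2O (M=94.195): mol = 0.15234; K = 0.30468, O = 0.15234.
Al2O3 (M=101.961): mol = 0.17977; Al = 0.35954, O = 0.53931.
SiO2 (M=60.083): mol = 1.07252; Si = 1.07252, O = 2.14504.
ΣO = 2.86767; factor = 8/ΣO = 2.78972.
Al apfu = 0.35954 × 2.78972 = 1.003.

1.003 Al apfu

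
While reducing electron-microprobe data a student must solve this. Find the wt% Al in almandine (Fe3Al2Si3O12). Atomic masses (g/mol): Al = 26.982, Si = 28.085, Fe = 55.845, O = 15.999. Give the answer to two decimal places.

M(Fe3Al2Si3O12) = 497.742 g/mol.
Al contributes 2 × 26.982 = 53.964 g per mole.
53.964/497.742 = 0.1084 → 10.84%.

10.84 mass %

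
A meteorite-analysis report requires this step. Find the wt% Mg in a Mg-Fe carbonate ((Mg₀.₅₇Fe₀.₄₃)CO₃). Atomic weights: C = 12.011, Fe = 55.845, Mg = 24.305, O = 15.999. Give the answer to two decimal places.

Formula mass = 0.57*24.305 + 0.43*55.845 + 1*12.011 + 3*15.999 = 97.875 g/mol, of which 13.854 g is Mg.
So Mg makes up 13.854/97.875 = 0.1415 of the mass, i.e. 14.15%.

14.15 mass %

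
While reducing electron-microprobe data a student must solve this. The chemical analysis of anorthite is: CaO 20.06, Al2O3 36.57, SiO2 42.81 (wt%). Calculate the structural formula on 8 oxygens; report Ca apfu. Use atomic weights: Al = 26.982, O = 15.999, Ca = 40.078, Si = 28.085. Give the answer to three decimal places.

20.06 wt% CaO ÷ 56.077 g/mol = 0.35772 mol, giving 0.35772 Ca and 0.35772 O.
36.57 wt% Al2O3 ÷ 101.961 g/mol = 0.35867 mol, giving 0.71734 Al and 1.07601 O.
42.81 wt% SiO2 ÷ 60.083 g/mol = 0.71251 mol, giving 0.71251 Si and 1.42502 O.
Oxygen sums to 2.85875; scaling by 8/2.85875 = 2.79843 puts the formula on 8 O.
Ca: 0.35772 × 2.79843 = 1.001 atoms per formula unit.

1.001 Ca apfu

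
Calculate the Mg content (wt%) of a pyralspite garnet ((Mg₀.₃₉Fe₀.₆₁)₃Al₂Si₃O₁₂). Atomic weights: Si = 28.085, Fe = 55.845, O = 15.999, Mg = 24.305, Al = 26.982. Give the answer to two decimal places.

Molar mass of (Mg₀.₃₉Fe₀.₆₁)₃Al₂Si₃O₁₂: 1.17*24.305 + 1.83*55.845 + 2*26.982 + 3*28.085 + 12*15.999 = 460.840 g/mol.
Mass of Mg per formula unit: 1.17 × 24.305 = 28.437 g.
Weight fraction Mg = 28.437 / 460.840 = 0.0617.

6.17 wt%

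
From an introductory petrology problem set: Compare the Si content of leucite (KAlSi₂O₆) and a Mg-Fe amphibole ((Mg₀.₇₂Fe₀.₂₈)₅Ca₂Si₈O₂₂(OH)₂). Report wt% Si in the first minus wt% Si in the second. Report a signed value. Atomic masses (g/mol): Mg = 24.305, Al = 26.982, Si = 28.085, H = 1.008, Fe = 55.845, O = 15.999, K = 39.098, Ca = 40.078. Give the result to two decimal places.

-0.49 percentage points

First mineral: 56.170 g Si in 218.244 g formula = 25.74 wt% Si.
Second mineral: 224.680 g Si in 856.509 g formula = 26.23 wt% Si.
25.74% − 26.23% gives a difference of -0.49 percentage points.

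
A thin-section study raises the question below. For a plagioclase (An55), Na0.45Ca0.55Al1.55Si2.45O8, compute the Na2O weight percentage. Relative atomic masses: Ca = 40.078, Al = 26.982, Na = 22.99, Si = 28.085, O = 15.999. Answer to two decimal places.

5.15 wt%

Formula mass = 271.011 g/mol.
0.45 Na → 0.2250 mol Na2O per formula unit; M(Na2O) = 61.979, so Na2O mass = 13.945 g.
13.945/271.011 × 100 = 5.15 wt%.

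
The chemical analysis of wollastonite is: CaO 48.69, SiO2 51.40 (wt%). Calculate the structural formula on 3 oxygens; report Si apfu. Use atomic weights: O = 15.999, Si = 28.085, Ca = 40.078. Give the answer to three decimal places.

CaO: 48.69/56.077 = 0.86827 mol → 0.86827 mol Ca, 0.86827 mol O.
SiO2: 51.40/60.083 = 0.85548 mol → 0.85548 mol Si, 1.71096 mol O.
Total oxygen = 2.57923 mol. Normalization factor = 3/2.57923 = 1.16314.
Si per 3 O = 0.85548 × 1.16314 = 0.995.

0.995 Si apfu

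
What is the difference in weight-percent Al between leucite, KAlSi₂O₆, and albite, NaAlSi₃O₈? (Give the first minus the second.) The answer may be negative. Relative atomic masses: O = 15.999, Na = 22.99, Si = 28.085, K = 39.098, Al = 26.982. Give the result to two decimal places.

2.07 percentage points

M(KAlSi₂O₆) = 218.244 g/mol, so wt% Al = 26.982/218.244 × 100 = 12.36%.
M(NaAlSi₃O₈) = 262.219 g/mol, so wt% Al = 26.982/262.219 × 100 = 10.29%.
12.36 − 10.29 = 2.07 pp.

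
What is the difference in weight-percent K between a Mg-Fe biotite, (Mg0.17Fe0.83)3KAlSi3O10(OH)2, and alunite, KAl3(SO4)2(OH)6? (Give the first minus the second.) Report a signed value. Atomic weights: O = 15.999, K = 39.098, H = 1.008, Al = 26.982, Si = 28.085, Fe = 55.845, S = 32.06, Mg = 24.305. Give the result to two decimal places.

K in (Mg0.17Fe0.83)3KAlSi3O10(OH)2: molar mass 495.789 g/mol; 1×39.098 = 39.098 g → 7.89 wt%.
K in KAl3(SO4)2(OH)6: molar mass 414.198 g/mol; 1×39.098 = 39.098 g → 9.44 wt%.
Difference = 7.89 − 9.44 = -1.55 percentage points.

-1.55 percentage points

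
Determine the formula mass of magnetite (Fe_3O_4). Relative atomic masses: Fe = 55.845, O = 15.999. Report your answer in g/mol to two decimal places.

Fe: 3 × 55.845 = 167.5350
O: 4 × 15.999 = 63.9960
Summing the contributions gives the formula mass.

231.53 g/mol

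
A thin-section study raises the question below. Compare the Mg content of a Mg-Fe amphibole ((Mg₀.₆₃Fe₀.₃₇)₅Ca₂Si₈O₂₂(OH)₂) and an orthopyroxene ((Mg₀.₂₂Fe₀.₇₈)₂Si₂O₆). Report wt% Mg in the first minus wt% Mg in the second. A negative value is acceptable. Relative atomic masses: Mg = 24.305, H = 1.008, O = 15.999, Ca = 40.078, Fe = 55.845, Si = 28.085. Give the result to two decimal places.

4.51 percentage points

M((Mg₀.₆₃Fe₀.₃₇)₅Ca₂Si₈O₂₂(OH)₂) = 870.702 g/mol, so wt% Mg = 76.561/870.702 × 100 = 8.79%.
M((Mg₀.₂₂Fe₀.₇₈)₂Si₂O₆) = 249.976 g/mol, so wt% Mg = 10.694/249.976 × 100 = 4.28%.
8.79 − 4.28 = 4.51 pp.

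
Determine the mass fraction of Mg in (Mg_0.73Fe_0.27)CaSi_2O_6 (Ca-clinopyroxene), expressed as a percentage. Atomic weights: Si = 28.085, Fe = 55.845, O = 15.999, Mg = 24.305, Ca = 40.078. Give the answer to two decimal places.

Molar mass of (Mg_0.73Fe_0.27)CaSi_2O_6: 0.73·24.305 + 0.27·55.845 + 1·40.078 + 2·28.085 + 6·15.999 = 225.063 g/mol.
Mass of Mg per formula unit: 0.73 × 24.305 = 17.743 g.
Weight fraction Mg = 17.743 / 225.063 = 0.0788.

7.88 weight percent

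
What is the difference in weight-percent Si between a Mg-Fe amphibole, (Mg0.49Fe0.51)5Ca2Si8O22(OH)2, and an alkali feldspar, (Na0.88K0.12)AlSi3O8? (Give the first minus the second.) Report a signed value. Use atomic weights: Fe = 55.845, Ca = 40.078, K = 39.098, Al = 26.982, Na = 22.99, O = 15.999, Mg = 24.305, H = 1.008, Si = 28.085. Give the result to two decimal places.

Si in (Mg0.49Fe0.51)5Ca2Si8O22(OH)2: molar mass 892.780 g/mol; 8×28.085 = 224.680 g → 25.17 wt%.
Si in (Na0.88K0.12)AlSi3O8: molar mass 264.152 g/mol; 3×28.085 = 84.255 g → 31.90 wt%.
Difference = 25.17 − 31.90 = -6.73 percentage points.

-6.73 percentage points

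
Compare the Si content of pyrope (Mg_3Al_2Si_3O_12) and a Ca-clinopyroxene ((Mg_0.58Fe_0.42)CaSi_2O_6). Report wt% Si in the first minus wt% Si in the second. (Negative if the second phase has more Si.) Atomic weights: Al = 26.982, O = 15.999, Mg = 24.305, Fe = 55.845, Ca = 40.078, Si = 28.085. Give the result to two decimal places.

Si in Mg_3Al_2Si_3O_12: molar mass 403.122 g/mol; 3×28.085 = 84.255 g → 20.90 wt%.
Si in (Mg_0.58Fe_0.42)CaSi_2O_6: molar mass 229.794 g/mol; 2×28.085 = 56.170 g → 24.44 wt%.
Difference = 20.90 − 24.44 = -3.54 percentage points.

-3.54 percentage points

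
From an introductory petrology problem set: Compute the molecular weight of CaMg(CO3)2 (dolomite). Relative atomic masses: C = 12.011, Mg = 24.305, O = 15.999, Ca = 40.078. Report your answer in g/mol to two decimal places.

184.40 g/mol

The formula mass is the sum 1(40.078) + 1(24.305) + 2(12.011) + 6(15.999).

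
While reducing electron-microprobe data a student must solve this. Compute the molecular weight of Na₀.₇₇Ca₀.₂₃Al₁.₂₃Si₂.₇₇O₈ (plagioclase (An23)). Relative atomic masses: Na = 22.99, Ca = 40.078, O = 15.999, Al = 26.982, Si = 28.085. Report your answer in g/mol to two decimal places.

265.90 g/mol

The formula mass is the sum 0.77·22.99 + 0.23·40.078 + 1.23·26.982 + 2.77·28.085 + 8·15.999.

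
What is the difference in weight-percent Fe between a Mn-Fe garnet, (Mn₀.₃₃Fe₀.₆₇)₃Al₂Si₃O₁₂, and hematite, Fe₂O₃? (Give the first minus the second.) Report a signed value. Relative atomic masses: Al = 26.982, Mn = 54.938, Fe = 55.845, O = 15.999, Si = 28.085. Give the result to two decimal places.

First mineral: 112.248 g Fe in 496.844 g formula = 22.59 wt% Fe.
Second mineral: 111.690 g Fe in 159.687 g formula = 69.94 wt% Fe.
22.59% − 69.94% gives a difference of -47.35 percentage points.

-47.35 percentage points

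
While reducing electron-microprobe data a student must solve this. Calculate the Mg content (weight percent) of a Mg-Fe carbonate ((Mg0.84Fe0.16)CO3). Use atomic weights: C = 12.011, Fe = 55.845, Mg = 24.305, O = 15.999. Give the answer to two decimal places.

Formula mass = 0.84*24.305 + 0.16*55.845 + 1*12.011 + 3*15.999 = 89.359 g/mol, of which 20.416 g is Mg.
So Mg makes up 20.416/89.359 = 0.2285 of the mass, i.e. 22.85%.

22.85 weight percent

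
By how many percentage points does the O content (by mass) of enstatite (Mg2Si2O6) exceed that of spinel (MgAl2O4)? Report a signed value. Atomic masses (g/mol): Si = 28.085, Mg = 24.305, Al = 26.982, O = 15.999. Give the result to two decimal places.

O in Mg2Si2O6: molar mass 200.774 g/mol; 6×15.999 = 95.994 g → 47.81 wt%.
O in MgAl2O4: molar mass 142.265 g/mol; 4×15.999 = 63.996 g → 44.98 wt%.
Difference = 47.81 − 44.98 = 2.83 percentage points.

2.83 percentage points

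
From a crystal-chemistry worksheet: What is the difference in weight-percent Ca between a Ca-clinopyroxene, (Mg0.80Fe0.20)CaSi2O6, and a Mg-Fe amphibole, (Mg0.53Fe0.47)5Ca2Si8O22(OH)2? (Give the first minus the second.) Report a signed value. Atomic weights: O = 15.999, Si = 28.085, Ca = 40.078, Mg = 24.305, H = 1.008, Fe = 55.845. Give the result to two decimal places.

M((Mg0.80Fe0.20)CaSi2O6) = 222.855 g/mol, so wt% Ca = 40.078/222.855 × 100 = 17.98%.
M((Mg0.53Fe0.47)5Ca2Si8O22(OH)2) = 886.472 g/mol, so wt% Ca = 80.156/886.472 × 100 = 9.04%.
17.98 − 9.04 = 8.94 pp.

8.94 percentage points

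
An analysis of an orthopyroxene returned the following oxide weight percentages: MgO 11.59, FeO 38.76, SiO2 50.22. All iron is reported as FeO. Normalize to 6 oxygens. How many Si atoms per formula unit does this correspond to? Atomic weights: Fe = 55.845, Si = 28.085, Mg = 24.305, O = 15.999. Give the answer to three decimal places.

MgO (M=40.304): mol = 0.28756; Mg = 0.28756, O = 0.28756.
FeO (M=71.844): mol = 0.53950; Fe = 0.53950, O = 0.53950.
SiO2 (M=60.083): mol = 0.83584; Si = 0.83584, O = 1.67168.
ΣO = 2.49874; factor = 6/ΣO = 2.40121.
Si apfu = 0.83584 × 2.40121 = 2.007.

2.007 Si apfu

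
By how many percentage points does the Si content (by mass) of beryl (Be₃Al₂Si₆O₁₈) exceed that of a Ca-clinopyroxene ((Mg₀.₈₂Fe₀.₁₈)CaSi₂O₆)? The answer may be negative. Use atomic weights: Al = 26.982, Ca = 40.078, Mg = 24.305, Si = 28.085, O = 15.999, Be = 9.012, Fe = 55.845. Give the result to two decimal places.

6.07 percentage points

M(Be₃Al₂Si₆O₁₈) = 537.492 g/mol, so wt% Si = 168.510/537.492 × 100 = 31.35%.
M((Mg₀.₈₂Fe₀.₁₈)CaSi₂O₆) = 222.224 g/mol, so wt% Si = 56.170/222.224 × 100 = 25.28%.
31.35 − 25.28 = 6.07 pp.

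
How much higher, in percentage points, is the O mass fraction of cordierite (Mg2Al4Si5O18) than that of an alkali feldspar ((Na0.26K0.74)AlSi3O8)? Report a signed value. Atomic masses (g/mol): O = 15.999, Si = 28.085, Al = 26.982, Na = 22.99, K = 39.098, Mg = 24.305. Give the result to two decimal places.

M(Mg2Al4Si5O18) = 584.945 g/mol, so wt% O = 287.982/584.945 × 100 = 49.23%.
M((Na0.26K0.74)AlSi3O8) = 274.139 g/mol, so wt% O = 127.992/274.139 × 100 = 46.69%.
49.23 − 46.69 = 2.54 pp.

2.54 percentage points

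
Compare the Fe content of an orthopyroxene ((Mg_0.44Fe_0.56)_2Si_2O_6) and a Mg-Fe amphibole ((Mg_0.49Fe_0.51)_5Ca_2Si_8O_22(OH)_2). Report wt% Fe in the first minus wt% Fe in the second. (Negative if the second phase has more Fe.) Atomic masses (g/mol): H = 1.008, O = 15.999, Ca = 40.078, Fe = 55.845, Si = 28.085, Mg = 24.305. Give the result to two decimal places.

Fe in (Mg_0.44Fe_0.56)_2Si_2O_6: molar mass 236.099 g/mol; 1.12×55.845 = 62.546 g → 26.49 wt%.
Fe in (Mg_0.49Fe_0.51)_5Ca_2Si_8O_22(OH)_2: molar mass 892.780 g/mol; 2.55×55.845 = 142.405 g → 15.95 wt%.
Difference = 26.49 − 15.95 = 10.54 percentage points.

10.54 percentage points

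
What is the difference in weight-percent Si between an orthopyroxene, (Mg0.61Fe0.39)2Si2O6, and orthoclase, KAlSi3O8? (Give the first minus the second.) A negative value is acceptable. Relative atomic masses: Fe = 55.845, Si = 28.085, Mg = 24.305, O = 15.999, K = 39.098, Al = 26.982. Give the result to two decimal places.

-5.35 percentage points

M((Mg0.61Fe0.39)2Si2O6) = 225.375 g/mol, so wt% Si = 56.170/225.375 × 100 = 24.92%.
M(KAlSi3O8) = 278.327 g/mol, so wt% Si = 84.255/278.327 × 100 = 30.27%.
24.92 − 30.27 = -5.35 pp.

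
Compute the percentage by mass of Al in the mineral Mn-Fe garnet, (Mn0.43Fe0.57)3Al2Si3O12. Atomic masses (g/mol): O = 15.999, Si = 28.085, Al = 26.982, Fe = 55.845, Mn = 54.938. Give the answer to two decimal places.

Formula mass = 1.29·54.938 + 1.71·55.845 + 2·26.982 + 3·28.085 + 12·15.999 = 496.572 g/mol, of which 53.964 g is Al.
So Al makes up 53.964/496.572 = 0.1087 of the mass, i.e. 10.87%.

10.87 weight percent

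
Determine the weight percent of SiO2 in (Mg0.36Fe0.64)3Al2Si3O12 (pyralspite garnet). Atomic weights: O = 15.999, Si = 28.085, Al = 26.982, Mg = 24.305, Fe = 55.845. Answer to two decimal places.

38.87 wt%

Molar mass of (Mg0.36Fe0.64)3Al2Si3O12 = 1.08·24.305 + 1.92·55.845 + 2·26.982 + 3·28.085 + 12·15.999 = 463.679 g/mol.
Each formula unit contains 3 Si, equivalent to 3/1 = 3.0000 mol SiO2.
M(SiO2) = 1×28.085 + 2×15.999 = 60.083 g/mol.
Mass of SiO2 per formula unit = 3.0000 × 60.083 = 180.249 g.
SiO2 wt% = 180.249 / 463.679 × 100 = 38.87%.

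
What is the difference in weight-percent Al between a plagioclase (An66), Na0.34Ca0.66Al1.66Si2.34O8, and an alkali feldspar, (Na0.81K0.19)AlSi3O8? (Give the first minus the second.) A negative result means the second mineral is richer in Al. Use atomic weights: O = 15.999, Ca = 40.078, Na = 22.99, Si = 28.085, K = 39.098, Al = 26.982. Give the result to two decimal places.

M(Na0.34Ca0.66Al1.66Si2.34O8) = 272.769 g/mol, so wt% Al = 44.790/272.769 × 100 = 16.42%.
M((Na0.81K0.19)AlSi3O8) = 265.280 g/mol, so wt% Al = 26.982/265.280 × 100 = 10.17%.
16.42 − 10.17 = 6.25 pp.

6.25 percentage points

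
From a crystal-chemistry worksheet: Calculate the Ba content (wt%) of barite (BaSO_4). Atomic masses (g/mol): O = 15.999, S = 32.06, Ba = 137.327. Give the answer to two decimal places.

58.84 wt%

M(BaSO_4) = 233.383 g/mol.
Ba contributes 1 × 137.327 = 137.327 g per mole.
137.327/233.383 = 0.5884 → 58.84%.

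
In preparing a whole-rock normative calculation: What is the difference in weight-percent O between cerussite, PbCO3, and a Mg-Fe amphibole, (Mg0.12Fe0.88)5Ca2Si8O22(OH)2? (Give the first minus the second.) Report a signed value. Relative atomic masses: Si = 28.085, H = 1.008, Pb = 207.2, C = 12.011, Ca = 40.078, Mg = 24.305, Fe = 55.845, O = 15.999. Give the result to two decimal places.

O in PbCO3: molar mass 267.208 g/mol; 3×15.999 = 47.997 g → 17.96 wt%.
O in (Mg0.12Fe0.88)5Ca2Si8O22(OH)2: molar mass 951.129 g/mol; 24×15.999 = 383.976 g → 40.37 wt%.
Difference = 17.96 − 40.37 = -22.41 percentage points.

-22.41 percentage points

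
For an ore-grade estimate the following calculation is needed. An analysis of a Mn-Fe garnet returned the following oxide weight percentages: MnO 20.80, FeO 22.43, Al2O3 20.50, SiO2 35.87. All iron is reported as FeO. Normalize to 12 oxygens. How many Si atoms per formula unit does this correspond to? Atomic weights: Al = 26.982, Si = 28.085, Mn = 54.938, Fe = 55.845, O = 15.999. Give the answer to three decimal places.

2.982 Si apfu

MnO (M=70.937): mol = 0.29322; Mn = 0.29322, O = 0.29322.
FeO (M=71.844): mol = 0.31220; Fe = 0.31220, O = 0.31220.
Al2O3 (M=101.961): mol = 0.20106; Al = 0.40212, O = 0.60318.
SiO2 (M=60.083): mol = 0.59701; Si = 0.59701, O = 1.19402.
ΣO = 2.40262; factor = 12/ΣO = 4.99455.
Si apfu = 0.59701 × 4.99455 = 2.982.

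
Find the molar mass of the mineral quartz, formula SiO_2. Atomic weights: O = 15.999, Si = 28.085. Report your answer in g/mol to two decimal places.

60.08 g/mol

The formula mass is the sum 1*28.085 + 2*15.999.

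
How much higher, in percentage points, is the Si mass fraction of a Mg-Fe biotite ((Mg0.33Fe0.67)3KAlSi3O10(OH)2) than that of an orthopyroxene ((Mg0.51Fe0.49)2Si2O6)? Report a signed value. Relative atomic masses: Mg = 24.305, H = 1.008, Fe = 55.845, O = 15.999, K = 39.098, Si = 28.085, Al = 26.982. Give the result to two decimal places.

-6.71 percentage points

M((Mg0.33Fe0.67)3KAlSi3O10(OH)2) = 480.649 g/mol, so wt% Si = 84.255/480.649 × 100 = 17.53%.
M((Mg0.51Fe0.49)2Si2O6) = 231.683 g/mol, so wt% Si = 56.170/231.683 × 100 = 24.24%.
17.53 − 24.24 = -6.71 pp.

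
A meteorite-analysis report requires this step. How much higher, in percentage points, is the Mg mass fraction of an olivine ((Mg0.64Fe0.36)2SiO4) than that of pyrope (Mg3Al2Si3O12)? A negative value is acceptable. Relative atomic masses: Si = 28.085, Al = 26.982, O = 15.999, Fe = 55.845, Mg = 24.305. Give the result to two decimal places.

0.95 percentage points

Mg in (Mg0.64Fe0.36)2SiO4: molar mass 163.400 g/mol; 1.28×24.305 = 31.110 g → 19.04 wt%.
Mg in Mg3Al2Si3O12: molar mass 403.122 g/mol; 3×24.305 = 72.915 g → 18.09 wt%.
Difference = 19.04 − 18.09 = 0.95 percentage points.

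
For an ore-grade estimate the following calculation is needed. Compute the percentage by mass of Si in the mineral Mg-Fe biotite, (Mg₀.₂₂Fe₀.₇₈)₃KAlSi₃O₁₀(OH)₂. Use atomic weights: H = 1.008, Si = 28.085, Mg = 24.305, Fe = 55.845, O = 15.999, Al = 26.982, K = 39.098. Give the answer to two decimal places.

Formula mass = 0.66*24.305 + 2.34*55.845 + 1*39.098 + 1*26.982 + 3*28.085 + 12*15.999 + 2*1.008 = 491.058 g/mol, of which 84.255 g is Si.
So Si makes up 84.255/491.058 = 0.1716 of the mass, i.e. 17.16%.

17.16 weight percent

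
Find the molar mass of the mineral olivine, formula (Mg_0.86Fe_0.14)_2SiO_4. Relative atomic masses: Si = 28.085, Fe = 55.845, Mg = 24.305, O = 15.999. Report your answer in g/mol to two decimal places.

M = 1.72(24.305) + 0.28(55.845) + 1(28.085) + 4(15.999)

149.52 g/mol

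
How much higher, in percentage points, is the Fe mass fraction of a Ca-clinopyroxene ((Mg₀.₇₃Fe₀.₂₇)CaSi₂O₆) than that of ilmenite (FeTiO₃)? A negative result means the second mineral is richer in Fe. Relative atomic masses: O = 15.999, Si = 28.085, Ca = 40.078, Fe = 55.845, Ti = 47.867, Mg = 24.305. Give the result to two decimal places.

-30.11 percentage points

M((Mg₀.₇₃Fe₀.₂₇)CaSi₂O₆) = 225.063 g/mol, so wt% Fe = 15.078/225.063 × 100 = 6.70%.
M(FeTiO₃) = 151.709 g/mol, so wt% Fe = 55.845/151.709 × 100 = 36.81%.
6.70 − 36.81 = -30.11 pp.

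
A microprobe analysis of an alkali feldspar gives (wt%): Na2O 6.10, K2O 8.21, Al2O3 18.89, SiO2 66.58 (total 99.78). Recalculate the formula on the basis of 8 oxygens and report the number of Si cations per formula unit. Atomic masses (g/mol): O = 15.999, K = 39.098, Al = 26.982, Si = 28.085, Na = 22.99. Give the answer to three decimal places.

6.10 wt% Na2O ÷ 61.979 g/mol = 0.09842 mol, giving 0.19684 Na and 0.09842 O.
8.21 wt% K2O ÷ 94.195 g/mol = 0.08716 mol, giving 0.17432 K and 0.08716 O.
18.89 wt% Al2O3 ÷ 101.961 g/mol = 0.18527 mol, giving 0.37054 Al and 0.55581 O.
66.58 wt% SiO2 ÷ 60.083 g/mol = 1.10813 mol, giving 1.10813 Si and 2.21626 O.
Oxygen sums to 2.95765; scaling by 8/2.95765 = 2.70485 puts the formula on 8 O.
Si: 1.10813 × 2.70485 = 2.997 atoms per formula unit.

2.997 Si apfu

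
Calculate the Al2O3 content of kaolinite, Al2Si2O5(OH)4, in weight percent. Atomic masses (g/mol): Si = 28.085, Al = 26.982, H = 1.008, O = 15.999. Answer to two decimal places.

39.50 wt%

M(Al2Si2O5(OH)4) = 258.157 g/mol; M(Al2O3) = 101.961 g/mol.
Moles Al2O3 per formula unit = 2 Al ÷ 2 = 1.0000.
Al2O3 fraction = (1.0000 × 101.961) / 258.157 = 101.961/258.157 = 0.3950.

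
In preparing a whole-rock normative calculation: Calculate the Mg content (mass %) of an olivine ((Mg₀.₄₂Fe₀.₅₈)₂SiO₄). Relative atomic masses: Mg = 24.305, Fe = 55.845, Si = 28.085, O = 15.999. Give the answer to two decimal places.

Formula mass = 0.84*24.305 + 1.16*55.845 + 1*28.085 + 4*15.999 = 177.277 g/mol, of which 20.416 g is Mg.
So Mg makes up 20.416/177.277 = 0.1152 of the mass, i.e. 11.52%.

11.52 mass %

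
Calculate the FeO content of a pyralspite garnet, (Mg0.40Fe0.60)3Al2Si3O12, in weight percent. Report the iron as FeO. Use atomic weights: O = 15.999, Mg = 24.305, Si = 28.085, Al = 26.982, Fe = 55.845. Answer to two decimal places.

Formula mass = 459.894 g/mol.
1.80 Fe → 1.8000 mol FeO per formula unit; M(FeO) = 71.844, so FeO mass = 129.319 g.
129.319/459.894 × 100 = 28.12 wt%.

28.12 wt%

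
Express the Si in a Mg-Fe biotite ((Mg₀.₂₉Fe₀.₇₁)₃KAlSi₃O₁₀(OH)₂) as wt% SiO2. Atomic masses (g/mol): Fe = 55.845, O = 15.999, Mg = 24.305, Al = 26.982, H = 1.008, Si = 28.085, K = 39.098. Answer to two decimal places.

Formula mass = 484.434 g/mol.
3 Si → 3.0000 mol SiO2 per formula unit; M(SiO2) = 60.083, so SiO2 mass = 180.249 g.
180.249/484.434 × 100 = 37.21 wt%.

37.21 wt%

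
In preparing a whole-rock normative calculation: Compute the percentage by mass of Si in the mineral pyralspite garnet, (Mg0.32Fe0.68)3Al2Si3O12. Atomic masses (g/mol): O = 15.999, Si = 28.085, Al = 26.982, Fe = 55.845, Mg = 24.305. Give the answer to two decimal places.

Formula mass = 0.96*24.305 + 2.04*55.845 + 2*26.982 + 3*28.085 + 12*15.999 = 467.464 g/mol, of which 84.255 g is Si.
So Si makes up 84.255/467.464 = 0.1802 of the mass, i.e. 18.02%.

18.02 wt%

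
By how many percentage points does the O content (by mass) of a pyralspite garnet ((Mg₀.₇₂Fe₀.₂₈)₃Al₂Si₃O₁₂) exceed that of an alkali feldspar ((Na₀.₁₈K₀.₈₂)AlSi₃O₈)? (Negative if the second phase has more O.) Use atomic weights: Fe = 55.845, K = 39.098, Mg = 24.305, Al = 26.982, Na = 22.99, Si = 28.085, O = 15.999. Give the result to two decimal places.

-1.78 percentage points

First mineral: 191.988 g O in 429.616 g formula = 44.69 wt% O.
Second mineral: 127.992 g O in 275.428 g formula = 46.47 wt% O.
44.69% − 46.47% gives a difference of -1.78 percentage points.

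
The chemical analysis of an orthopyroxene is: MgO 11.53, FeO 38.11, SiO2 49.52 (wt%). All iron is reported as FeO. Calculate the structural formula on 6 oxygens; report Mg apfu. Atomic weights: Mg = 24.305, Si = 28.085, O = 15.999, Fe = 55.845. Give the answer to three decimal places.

0.696 Mg apfu

MgO (M=40.304): mol = 0.28608; Mg = 0.28608, O = 0.28608.
FeO (M=71.844): mol = 0.53045; Fe = 0.53045, O = 0.53045.
SiO2 (M=60.083): mol = 0.82419; Si = 0.82419, O = 1.64838.
ΣO = 2.46491; factor = 6/ΣO = 2.43417.
Mg apfu = 0.28608 × 2.43417 = 0.696.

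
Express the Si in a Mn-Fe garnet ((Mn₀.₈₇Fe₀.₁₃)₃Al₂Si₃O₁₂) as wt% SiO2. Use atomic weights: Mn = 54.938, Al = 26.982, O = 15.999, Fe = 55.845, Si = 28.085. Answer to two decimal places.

36.39 wt%

Formula mass = 495.375 g/mol.
3 Si → 3.0000 mol SiO2 per formula unit; M(SiO2) = 60.083, so SiO2 mass = 180.249 g.
180.249/495.375 × 100 = 36.39 wt%.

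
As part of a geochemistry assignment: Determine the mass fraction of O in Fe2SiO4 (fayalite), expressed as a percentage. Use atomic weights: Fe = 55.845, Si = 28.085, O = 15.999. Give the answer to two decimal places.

31.41 weight percent

M(Fe2SiO4) = 203.771 g/mol.
O contributes 4 × 15.999 = 63.996 g per mole.
63.996/203.771 = 0.3141 → 31.41%.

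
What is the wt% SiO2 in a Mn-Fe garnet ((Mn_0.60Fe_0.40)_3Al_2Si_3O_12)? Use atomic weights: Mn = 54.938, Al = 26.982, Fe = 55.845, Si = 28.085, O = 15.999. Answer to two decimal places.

Formula mass = 496.109 g/mol.
3 Si → 3.0000 mol SiO2 per formula unit; M(SiO2) = 60.083, so SiO2 mass = 180.249 g.
180.249/496.109 × 100 = 36.33 wt%.

36.33 wt%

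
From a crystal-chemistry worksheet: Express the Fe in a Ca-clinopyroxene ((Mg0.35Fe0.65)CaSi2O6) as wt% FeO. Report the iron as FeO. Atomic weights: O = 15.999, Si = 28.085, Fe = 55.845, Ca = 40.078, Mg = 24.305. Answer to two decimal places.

M((Mg0.35Fe0.65)CaSi2O6) = 237.048 g/mol; M(FeO) = 71.844 g/mol.
Moles FeO per formula unit = 0.65 Fe ÷ 1 = 0.6500.
FeO fraction = (0.6500 × 71.844) / 237.048 = 46.699/237.048 = 0.1970.

19.70 wt%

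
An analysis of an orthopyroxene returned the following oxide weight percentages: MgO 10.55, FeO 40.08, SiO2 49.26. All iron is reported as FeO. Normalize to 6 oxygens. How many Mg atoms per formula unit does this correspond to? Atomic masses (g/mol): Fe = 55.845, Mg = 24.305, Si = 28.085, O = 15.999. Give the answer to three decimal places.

0.639 Mg apfu

MgO (M=40.304): mol = 0.26176; Mg = 0.26176, O = 0.26176.
FeO (M=71.844): mol = 0.55788; Fe = 0.55788, O = 0.55788.
SiO2 (M=60.083): mol = 0.81987; Si = 0.81987, O = 1.63974.
ΣO = 2.45938; factor = 6/ΣO = 2.43964.
Mg apfu = 0.26176 × 2.43964 = 0.639.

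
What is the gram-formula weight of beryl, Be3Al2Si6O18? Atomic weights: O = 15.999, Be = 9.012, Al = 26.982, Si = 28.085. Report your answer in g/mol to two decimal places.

537.49 g/mol

The formula mass is the sum 3(9.012) + 2(26.982) + 6(28.085) + 18(15.999).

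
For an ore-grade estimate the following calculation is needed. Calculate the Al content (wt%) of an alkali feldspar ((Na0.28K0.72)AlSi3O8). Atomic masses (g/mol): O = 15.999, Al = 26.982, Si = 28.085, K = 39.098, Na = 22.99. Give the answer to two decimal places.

9.85 wt%

Formula mass = 0.28*22.99 + 0.72*39.098 + 1*26.982 + 3*28.085 + 8*15.999 = 273.817 g/mol, of which 26.982 g is Al.
So Al makes up 26.982/273.817 = 0.0985 of the mass, i.e. 9.85%.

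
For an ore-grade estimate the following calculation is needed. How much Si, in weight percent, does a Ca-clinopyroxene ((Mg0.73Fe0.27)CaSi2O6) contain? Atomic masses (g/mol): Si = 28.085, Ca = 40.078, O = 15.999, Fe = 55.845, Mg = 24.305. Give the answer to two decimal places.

24.96 weight percent

Molar mass of (Mg0.73Fe0.27)CaSi2O6: 0.73*24.305 + 0.27*55.845 + 1*40.078 + 2*28.085 + 6*15.999 = 225.063 g/mol.
Mass of Si per formula unit: 2 × 28.085 = 56.170 g.
Weight fraction Si = 56.170 / 225.063 = 0.2496.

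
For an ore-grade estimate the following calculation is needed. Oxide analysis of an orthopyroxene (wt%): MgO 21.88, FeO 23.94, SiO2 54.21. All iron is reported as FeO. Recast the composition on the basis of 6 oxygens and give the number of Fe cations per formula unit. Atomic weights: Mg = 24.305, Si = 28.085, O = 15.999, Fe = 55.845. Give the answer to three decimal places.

MgO: 21.88/40.304 = 0.54287 mol → 0.54287 mol Mg, 0.54287 mol O.
FeO: 23.94/71.844 = 0.33322 mol → 0.33322 mol Fe, 0.33322 mol O.
SiO2: 54.21/60.083 = 0.90225 mol → 0.90225 mol Si, 1.80450 mol O.
Total oxygen = 2.68059 mol. Normalization factor = 6/2.68059 = 2.23831.
Fe per 6 O = 0.33322 × 2.23831 = 0.746.

0.746 Fe apfu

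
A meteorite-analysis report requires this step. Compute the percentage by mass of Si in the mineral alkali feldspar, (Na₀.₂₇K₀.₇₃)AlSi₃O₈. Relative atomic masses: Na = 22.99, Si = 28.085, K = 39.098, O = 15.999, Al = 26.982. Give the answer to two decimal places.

30.75 wt%

Molar mass of (Na₀.₂₇K₀.₇₃)AlSi₃O₈: 0.27*22.99 + 0.73*39.098 + 1*26.982 + 3*28.085 + 8*15.999 = 273.978 g/mol.
Mass of Si per formula unit: 3 × 28.085 = 84.255 g.
Weight fraction Si = 84.255 / 273.978 = 0.3075.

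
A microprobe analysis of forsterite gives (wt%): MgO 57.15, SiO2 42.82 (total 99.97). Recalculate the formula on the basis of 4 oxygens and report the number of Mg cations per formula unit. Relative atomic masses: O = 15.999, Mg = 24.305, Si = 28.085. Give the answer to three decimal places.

1.995 Mg apfu

MgO (M=40.304): mol = 1.41797; Mg = 1.41797, O = 1.41797.
SiO2 (M=60.083): mol = 0.71268; Si = 0.71268, O = 1.42536.
ΣO = 2.84333; factor = 4/ΣO = 1.40680.
Mg apfu = 1.41797 × 1.40680 = 1.995.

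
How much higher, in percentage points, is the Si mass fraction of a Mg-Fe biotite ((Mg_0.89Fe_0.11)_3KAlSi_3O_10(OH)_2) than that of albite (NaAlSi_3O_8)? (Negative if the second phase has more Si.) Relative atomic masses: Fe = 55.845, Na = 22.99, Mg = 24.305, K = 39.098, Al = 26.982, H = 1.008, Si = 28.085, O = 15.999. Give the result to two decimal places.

-12.43 percentage points

M((Mg_0.89Fe_0.11)_3KAlSi_3O_10(OH)_2) = 427.662 g/mol, so wt% Si = 84.255/427.662 × 100 = 19.70%.
M(NaAlSi_3O_8) = 262.219 g/mol, so wt% Si = 84.255/262.219 × 100 = 32.13%.
19.70 − 32.13 = -12.43 pp.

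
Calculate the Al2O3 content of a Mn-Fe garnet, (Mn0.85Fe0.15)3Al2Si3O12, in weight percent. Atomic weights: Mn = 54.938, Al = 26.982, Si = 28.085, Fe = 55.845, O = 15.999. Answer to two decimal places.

Formula mass = 495.429 g/mol.
2 Al → 1.0000 mol Al2O3 per formula unit; M(Al2O3) = 101.961, so Al2O3 mass = 101.961 g.
101.961/495.429 × 100 = 20.58 wt%.

20.58 wt%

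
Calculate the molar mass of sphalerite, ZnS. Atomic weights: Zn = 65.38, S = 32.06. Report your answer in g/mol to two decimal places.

M = 1(65.38) + 1(32.06)

97.44 g/mol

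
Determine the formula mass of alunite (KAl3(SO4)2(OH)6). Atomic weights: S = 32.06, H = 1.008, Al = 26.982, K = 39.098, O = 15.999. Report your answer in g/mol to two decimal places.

414.20 g/mol

M = 1(39.098) + 3(26.982) + 2(32.06) + 14(15.999) + 6(1.008)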